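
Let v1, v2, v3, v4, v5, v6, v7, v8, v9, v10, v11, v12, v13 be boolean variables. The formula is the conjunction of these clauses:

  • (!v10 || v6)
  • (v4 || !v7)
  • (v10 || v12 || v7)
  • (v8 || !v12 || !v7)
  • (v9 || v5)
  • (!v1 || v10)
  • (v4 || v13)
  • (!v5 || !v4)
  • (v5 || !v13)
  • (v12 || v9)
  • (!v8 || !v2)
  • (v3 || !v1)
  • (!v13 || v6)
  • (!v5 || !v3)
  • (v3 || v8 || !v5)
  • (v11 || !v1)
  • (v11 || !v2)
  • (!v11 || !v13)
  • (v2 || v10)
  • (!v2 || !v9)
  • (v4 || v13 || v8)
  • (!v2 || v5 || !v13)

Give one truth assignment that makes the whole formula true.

v1 = False, v2 = False, v3 = True, v4 = True, v5 = False, v6 = True, v7 = False, v8 = True, v9 = True, v10 = True, v11 = False, v12 = False, v13 = False

Check each clause:
  1. (!v10 || v6) — v6 is true.
  2. (v4 || !v7) — !v7 is true.
  3. (v12 || v7 || v10) — v10 is true.
  4. (v8 || !v12 || !v7) — v8 is true.
  5. (v5 || v9) — v9 is true.
  6. (!v1 || v10) — v10 is true.
  7. (v13 || v4) — v4 is true.
  8. (!v4 || !v5) — !v5 is true.
  9. (!v13 || v5) — !v13 is true.
  10. (v12 || v9) — v9 is true.
  11. (!v8 || !v2) — !v2 is true.
  12. (!v1 || v3) — v3 is true.
  13. (!v13 || v6) — !v13 is true.
  14. (!v3 || !v5) — !v5 is true.
  15. (!v5 || v8 || v3) — v8 is true.
  16. (!v1 || v11) — !v1 is true.
  17. (!v2 || v11) — !v2 is true.
  18. (!v13 || !v11) — !v13 is true.
  19. (v10 || v2) — v10 is true.
  20. (!v9 || !v2) — !v2 is true.
  21. (v13 || v8 || v4) — v8 is true.
  22. (!v2 || !v13 || v5) — !v13 is true.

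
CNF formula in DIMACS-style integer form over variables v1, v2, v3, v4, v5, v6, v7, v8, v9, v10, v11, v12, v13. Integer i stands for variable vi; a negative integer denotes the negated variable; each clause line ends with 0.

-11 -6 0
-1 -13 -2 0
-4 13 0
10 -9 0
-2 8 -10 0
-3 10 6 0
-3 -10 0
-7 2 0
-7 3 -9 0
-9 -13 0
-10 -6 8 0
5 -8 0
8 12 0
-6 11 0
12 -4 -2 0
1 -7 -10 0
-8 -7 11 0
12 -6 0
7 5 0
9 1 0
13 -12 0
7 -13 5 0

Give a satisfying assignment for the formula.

v5 occurs only positively in the remaining clauses — set v5 = True.
Branch on v1: take v1 = True.
Set v2 = False and propagate.
  then v7 is forced to False.
Try v3 = False.
For the remaining variables, v4 = True, v6 = False, v8 = True, v9 = False, v10 = False, v11 = False, v12 = False, v13 = True works.

v1=1, v2=0, v3=0, v4=1, v5=1, v6=0, v7=0, v8=1, v9=0, v10=0, v11=0, v12=0, v13=1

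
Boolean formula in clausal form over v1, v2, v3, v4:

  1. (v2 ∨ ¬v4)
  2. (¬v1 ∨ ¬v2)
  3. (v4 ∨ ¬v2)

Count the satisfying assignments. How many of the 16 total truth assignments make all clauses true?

The models are:
  v1=F v2=F v3=F v4=F
  v1=F v2=F v3=T v4=F
  v1=F v2=T v3=F v4=T
  v1=F v2=T v3=T v4=T
  v1=T v2=F v3=F v4=F
  v1=T v2=F v3=T v4=F
That's 6 in total.

6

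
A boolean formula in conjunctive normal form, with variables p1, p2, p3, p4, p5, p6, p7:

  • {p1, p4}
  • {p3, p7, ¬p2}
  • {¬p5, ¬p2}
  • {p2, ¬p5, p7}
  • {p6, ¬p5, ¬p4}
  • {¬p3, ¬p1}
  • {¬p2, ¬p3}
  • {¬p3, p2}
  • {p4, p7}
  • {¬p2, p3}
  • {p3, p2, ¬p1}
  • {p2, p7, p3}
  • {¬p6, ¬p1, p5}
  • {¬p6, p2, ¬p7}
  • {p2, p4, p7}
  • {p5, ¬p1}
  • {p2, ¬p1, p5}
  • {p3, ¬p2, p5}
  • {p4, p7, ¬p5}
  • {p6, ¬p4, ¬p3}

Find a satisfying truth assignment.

Set p1 = False and propagate.
  then p4 is forced to True.
For the remaining variables, p2 = False, p3 = False, p5 = False, p6 = False, p7 = True works.
Every clause has at least one true literal under this assignment.

p1=0, p2=0, p3=0, p4=1, p5=0, p6=0, p7=1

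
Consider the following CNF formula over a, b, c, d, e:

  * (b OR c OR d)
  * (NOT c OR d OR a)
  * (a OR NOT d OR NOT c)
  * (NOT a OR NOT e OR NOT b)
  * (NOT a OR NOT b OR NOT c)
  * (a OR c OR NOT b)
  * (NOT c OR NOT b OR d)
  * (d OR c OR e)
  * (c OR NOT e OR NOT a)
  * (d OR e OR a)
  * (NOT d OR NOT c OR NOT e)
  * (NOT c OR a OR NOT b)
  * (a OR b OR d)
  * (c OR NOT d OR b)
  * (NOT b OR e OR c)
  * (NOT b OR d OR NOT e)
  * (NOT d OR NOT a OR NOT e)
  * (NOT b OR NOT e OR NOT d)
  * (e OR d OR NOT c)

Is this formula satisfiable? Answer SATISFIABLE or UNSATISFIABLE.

SATISFIABLE

Set a = True and propagate.
For the remaining variables, b = False, c = True, d = False, e = True works.
Every clause has at least one true literal under this assignment.
So a=True, b=False, c=True, d=False, e=True is a satisfying assignment.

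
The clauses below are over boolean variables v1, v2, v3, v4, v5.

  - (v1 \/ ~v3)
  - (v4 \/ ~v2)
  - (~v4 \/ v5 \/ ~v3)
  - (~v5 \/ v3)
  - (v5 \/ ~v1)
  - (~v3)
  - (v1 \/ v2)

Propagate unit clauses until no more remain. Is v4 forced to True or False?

True

(~v3) is a unit clause: v3 = False.
In (~v5 \/ v3), v3 is now false; ~v5 must hold, so v5 = False.
(~v1 \/ v5) with v5 = False leaves only ~v1, so v1 = False.
(v2 \/ v1) with v1 = False leaves only v2, so v2 = True.
In (v4 \/ ~v2), ~v2 is now false; v4 must hold, so v4 = True.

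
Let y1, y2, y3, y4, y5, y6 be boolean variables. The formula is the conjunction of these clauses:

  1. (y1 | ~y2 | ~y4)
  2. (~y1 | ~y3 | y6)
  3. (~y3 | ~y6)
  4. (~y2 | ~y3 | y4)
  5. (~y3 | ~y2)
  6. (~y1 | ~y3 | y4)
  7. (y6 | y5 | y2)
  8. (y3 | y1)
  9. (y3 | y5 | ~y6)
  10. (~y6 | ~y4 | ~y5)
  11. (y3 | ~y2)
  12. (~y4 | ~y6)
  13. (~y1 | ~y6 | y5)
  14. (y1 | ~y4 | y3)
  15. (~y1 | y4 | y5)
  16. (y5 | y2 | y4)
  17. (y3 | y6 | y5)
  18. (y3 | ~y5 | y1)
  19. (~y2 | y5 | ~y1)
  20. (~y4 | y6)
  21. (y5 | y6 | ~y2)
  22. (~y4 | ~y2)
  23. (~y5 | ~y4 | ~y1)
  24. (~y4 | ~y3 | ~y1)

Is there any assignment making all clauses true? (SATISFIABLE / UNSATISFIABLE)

Branch on y1: take y1 = True.
Try y2 = False.
Set y3 = False and propagate.
For the remaining variables, y4 = False, y5 = True, y6 = True works.
Every clause has at least one true literal under this assignment.
So y1 = T, y2 = F, y3 = F, y4 = F, y5 = T, y6 = T is a satisfying assignment.

SATISFIABLE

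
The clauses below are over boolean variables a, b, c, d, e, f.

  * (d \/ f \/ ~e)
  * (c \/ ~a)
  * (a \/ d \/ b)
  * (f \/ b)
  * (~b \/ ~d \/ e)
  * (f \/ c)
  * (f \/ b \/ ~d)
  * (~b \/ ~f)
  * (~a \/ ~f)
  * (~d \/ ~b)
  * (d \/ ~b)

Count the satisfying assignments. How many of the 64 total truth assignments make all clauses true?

The models are:
  a=0 b=0 c=0 d=1 e=0 f=1
  a=0 b=0 c=0 d=1 e=1 f=1
  a=0 b=0 c=1 d=1 e=0 f=1
  a=0 b=0 c=1 d=1 e=1 f=1
Count: 4.

4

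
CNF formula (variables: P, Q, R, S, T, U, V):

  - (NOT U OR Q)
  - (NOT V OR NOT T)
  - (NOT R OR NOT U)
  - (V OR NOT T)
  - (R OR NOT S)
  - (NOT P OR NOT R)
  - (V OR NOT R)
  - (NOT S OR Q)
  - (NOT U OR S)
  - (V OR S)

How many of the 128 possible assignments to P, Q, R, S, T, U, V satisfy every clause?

7

The models are:
  P=0 Q=0 R=0 S=0 T=0 U=0 V=1
  P=0 Q=0 R=1 S=0 T=0 U=0 V=1
  P=0 Q=1 R=0 S=0 T=0 U=0 V=1
  P=0 Q=1 R=1 S=0 T=0 U=0 V=1
  P=0 Q=1 R=1 S=1 T=0 U=0 V=1
  P=1 Q=0 R=0 S=0 T=0 U=0 V=1
  P=1 Q=1 R=0 S=0 T=0 U=0 V=1
That's 7 in total.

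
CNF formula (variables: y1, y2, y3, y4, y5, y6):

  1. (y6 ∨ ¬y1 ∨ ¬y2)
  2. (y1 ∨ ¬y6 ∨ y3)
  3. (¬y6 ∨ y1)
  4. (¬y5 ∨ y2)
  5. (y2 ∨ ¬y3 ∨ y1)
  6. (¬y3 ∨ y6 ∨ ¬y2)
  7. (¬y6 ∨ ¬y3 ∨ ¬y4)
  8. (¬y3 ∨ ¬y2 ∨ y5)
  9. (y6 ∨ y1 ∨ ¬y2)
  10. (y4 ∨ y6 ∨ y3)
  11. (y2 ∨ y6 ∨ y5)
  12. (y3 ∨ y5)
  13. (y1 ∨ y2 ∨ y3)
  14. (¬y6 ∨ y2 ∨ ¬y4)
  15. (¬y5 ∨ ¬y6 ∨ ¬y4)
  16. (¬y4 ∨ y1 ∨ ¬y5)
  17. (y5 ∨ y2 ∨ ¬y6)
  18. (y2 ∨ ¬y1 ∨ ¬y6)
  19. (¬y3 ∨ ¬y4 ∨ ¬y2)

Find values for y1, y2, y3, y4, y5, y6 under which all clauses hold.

Try y1 = True.
Set y2 = True and propagate.
  then y6 is forced to True.
Try y3 = False.
  then y5 is forced to True.
  then y4 is forced to False.
Every clause has at least one true literal under this assignment.

y1 = 1, y2 = 1, y3 = 0, y4 = 0, y5 = 1, y6 = 1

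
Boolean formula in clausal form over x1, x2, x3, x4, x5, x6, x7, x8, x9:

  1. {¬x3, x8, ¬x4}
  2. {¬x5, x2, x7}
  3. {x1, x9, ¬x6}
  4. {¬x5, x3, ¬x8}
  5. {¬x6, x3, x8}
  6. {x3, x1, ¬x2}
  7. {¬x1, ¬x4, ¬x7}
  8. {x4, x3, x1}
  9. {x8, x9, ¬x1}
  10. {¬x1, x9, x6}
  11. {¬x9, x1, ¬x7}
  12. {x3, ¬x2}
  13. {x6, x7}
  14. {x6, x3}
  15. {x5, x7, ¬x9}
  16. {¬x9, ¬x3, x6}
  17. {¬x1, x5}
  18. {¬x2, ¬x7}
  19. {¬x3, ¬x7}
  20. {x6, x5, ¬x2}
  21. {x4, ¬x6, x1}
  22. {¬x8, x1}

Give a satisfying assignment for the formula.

Try x1 = True.
  then x5 is forced to True.
Set x2 = True and propagate.
  then x3 is forced to True.
  then x7 is forced to False.
  then x6 is forced to True.
Set x4 = False and propagate.
For the remaining variables, x8 = True, x9 = False works.

x1=True  x2=True  x3=True  x4=False  x5=True  x6=True  x7=False  x8=True  x9=False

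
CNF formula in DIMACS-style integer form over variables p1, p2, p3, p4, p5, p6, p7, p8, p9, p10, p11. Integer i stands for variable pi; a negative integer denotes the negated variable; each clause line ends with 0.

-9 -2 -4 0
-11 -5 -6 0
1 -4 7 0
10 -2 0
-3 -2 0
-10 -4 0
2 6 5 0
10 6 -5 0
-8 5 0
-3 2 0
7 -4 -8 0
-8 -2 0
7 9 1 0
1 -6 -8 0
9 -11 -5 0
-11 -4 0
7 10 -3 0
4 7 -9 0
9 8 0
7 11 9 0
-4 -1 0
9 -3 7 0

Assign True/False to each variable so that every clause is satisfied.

p1 = T, p2 = F, p3 = F, p4 = F, p5 = T, p6 = F, p7 = T, p8 = T, p9 = T, p10 = T, p11 = F

Pure literal: p3 appears only negated; assign p3 = False.
Pure literal: p7 appears only positively; assign p7 = True.
Set p1 = True and propagate.
  then p4 is forced to False.
Try p2 = False.
Set p5 = True and propagate.
The remaining clauses are satisfied by p6 = False, p8 = True, p9 = True, p10 = True, p11 = False.
Every clause has at least one true literal under this assignment.
Check each clause:
  1. (~p2 | ~p9 | ~p4) — ~p4 is true.
  2. (~p5 | ~p11 | ~p6) — ~p6 is true.
  3. (p1 | p7 | ~p4) — p1 is true.
  4. (p10 | ~p2) — p10 is true.
  5. (~p2 | ~p3) — ~p3 is true.
  6. (~p4 | ~p10) — ~p4 is true.
  7. (p2 | p5 | p6) — p5 is true.
  8. (p10 | ~p5 | p6) — p10 is true.
  9. (~p8 | p5) — p5 is true.
  10. (~p3 | p2) — ~p3 is true.
  11. (~p8 | ~p4 | p7) — ~p4 is true.
  12. (~p8 | ~p2) — ~p2 is true.
  13. (p1 | p9 | p7) — p9 is true.
  14. (~p6 | ~p8 | p1) — p1 is true.
  15. (p9 | ~p5 | ~p11) — p9 is true.
  16. (~p4 | ~p11) — ~p4 is true.
  17. (~p3 | p10 | p7) — p10 is true.
  18. (p4 | ~p9 | p7) — p7 is true.
  19. (p9 | p8) — p8 is true.
  20. (p11 | p9 | p7) — p9 is true.
  21. (~p4 | ~p1) — ~p4 is true.
  22. (p9 | ~p3 | p7) — p9 is true.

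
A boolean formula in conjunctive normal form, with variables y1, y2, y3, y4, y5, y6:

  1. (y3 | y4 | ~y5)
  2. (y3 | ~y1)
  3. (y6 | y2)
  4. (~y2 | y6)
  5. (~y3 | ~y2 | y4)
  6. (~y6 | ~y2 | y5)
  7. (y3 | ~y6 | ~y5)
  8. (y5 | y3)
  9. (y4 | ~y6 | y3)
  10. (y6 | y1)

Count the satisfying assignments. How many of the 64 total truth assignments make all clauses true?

10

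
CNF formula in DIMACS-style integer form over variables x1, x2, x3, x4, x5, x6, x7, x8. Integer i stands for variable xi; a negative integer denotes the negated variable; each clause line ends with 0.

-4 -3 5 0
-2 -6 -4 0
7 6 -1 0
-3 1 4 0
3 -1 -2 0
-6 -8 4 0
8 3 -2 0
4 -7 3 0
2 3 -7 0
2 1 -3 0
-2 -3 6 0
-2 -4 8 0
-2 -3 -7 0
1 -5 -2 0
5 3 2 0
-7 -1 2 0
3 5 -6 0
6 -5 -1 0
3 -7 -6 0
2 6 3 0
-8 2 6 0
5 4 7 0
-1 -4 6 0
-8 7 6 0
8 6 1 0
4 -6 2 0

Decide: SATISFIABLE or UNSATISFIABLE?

Set x1 = False and propagate.
Branch on x2: take x2 = False.
  then x3 is forced to False.
  then x7 is forced to False.
  then x5 is forced to True.
  then x6 is forced to True.
  then x4 is forced to True.
x8 is now unconstrained; take x8 = False.
Every clause has at least one true literal under this assignment.
So x1=F, x2=F, x3=F, x4=T, x5=T, x6=T, x7=F, x8=F is a satisfying assignment.

SATISFIABLE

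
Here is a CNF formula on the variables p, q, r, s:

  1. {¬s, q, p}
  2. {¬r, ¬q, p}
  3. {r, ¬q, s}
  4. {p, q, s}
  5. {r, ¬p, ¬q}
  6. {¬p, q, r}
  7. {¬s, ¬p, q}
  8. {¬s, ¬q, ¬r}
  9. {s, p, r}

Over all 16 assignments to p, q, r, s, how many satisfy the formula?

Satisfying assignments:
  p=0 q=1 r=0 s=1
  p=1 q=0 r=1 s=0
  p=1 q=1 r=1 s=0
Count: 3.

3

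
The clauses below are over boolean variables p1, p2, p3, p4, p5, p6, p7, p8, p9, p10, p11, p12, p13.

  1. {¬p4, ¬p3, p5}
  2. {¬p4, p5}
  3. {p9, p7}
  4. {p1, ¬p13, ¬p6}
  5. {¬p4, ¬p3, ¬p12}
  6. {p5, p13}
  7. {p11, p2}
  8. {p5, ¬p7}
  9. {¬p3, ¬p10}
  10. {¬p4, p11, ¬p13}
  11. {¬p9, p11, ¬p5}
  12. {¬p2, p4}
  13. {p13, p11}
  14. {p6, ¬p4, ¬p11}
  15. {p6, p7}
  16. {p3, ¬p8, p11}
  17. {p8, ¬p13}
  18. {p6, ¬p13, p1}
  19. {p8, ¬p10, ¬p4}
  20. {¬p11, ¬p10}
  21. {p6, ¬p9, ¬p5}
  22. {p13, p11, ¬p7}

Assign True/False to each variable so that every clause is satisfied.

p1=1, p2=1, p3=0, p4=1, p5=1, p6=1, p7=1, p8=0, p9=0, p10=0, p11=1, p12=0, p13=0

Check each clause:
  1. {¬p3, p5, ¬p4} — ¬p3 is true.
  2. {p5, ¬p4} — p5 is true.
  3. {p7, p9} — p7 is true.
  4. {¬p13, p1, ¬p6} — p1 is true.
  5. {¬p3, ¬p12, ¬p4} — ¬p3 is true.
  6. {p5, p13} — p5 is true.
  7. {p11, p2} — p2 is true.
  8. {p5, ¬p7} — p5 is true.
  9. {¬p3, ¬p10} — ¬p3 is true.
  10. {¬p13, ¬p4, p11} — p11 is true.
  11. {p11, ¬p5, ¬p9} — p11 is true.
  12. {¬p2, p4} — p4 is true.
  13. {p11, p13} — p11 is true.
  14. {¬p11, p6, ¬p4} — p6 is true.
  15. {p7, p6} — p6 is true.
  16. {¬p8, p3, p11} — ¬p8 is true.
  17. {¬p13, p8} — ¬p13 is true.
  18. {¬p13, p1, p6} — p1 is true.
  19. {p8, ¬p10, ¬p4} — ¬p10 is true.
  20. {¬p11, ¬p10} — ¬p10 is true.
  21. {¬p5, ¬p9, p6} — p6 is true.
  22. {p13, p11, ¬p7} — p11 is true.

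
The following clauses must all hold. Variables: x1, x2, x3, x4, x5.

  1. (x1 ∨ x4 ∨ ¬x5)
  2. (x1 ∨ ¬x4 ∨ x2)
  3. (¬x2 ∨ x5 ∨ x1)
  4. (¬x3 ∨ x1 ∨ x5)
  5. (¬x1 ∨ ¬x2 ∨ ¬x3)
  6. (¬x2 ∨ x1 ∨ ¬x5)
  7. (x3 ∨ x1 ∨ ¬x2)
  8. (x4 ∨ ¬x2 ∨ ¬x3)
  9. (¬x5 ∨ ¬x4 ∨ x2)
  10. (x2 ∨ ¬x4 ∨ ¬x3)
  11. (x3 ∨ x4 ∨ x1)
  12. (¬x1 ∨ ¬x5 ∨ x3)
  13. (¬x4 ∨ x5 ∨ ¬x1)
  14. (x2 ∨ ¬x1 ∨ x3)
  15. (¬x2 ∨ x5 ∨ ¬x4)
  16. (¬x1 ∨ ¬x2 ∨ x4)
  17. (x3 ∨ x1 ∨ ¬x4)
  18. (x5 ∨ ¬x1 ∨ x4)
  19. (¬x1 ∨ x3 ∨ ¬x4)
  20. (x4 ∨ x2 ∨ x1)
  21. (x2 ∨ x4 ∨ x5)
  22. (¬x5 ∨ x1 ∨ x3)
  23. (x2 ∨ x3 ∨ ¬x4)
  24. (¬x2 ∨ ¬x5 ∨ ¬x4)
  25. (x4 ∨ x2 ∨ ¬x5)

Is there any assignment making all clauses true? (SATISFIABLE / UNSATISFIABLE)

UNSATISFIABLE

x1 = True:
  x4 = True:
    propagation gives x5=True, x2=True; an empty clause results — contradiction.
  x4 = False:
    propagation gives x2=False, x3=True, x5=True; an empty clause results — contradiction.
x1 = False:
  x2 = True:
    propagation gives x5=True; an empty clause results — contradiction.
  x2 = False:
    propagation gives x4=False; an empty clause results — contradiction.
Every branch closes, so no satisfying assignment exists.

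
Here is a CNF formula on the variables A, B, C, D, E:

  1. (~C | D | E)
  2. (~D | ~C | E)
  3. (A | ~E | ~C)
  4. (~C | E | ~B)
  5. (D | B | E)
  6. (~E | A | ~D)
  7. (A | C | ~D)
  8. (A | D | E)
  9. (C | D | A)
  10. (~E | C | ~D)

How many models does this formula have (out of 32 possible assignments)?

9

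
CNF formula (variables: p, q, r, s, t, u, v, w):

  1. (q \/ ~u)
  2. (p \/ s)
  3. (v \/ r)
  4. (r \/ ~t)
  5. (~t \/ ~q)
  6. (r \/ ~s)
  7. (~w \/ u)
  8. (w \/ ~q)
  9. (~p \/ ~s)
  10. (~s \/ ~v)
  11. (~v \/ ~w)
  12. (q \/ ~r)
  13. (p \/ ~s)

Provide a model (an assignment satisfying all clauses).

p=True, q=True, r=True, s=False, t=False, u=True, v=False, w=True

t occurs only negated in the remaining clauses — set t = False.
Branch on p: take p = True.
  then s is forced to False.
Branch on q: take q = True.
  then w is forced to True.
  then u is forced to True.
  then v is forced to False.
  then r is forced to True.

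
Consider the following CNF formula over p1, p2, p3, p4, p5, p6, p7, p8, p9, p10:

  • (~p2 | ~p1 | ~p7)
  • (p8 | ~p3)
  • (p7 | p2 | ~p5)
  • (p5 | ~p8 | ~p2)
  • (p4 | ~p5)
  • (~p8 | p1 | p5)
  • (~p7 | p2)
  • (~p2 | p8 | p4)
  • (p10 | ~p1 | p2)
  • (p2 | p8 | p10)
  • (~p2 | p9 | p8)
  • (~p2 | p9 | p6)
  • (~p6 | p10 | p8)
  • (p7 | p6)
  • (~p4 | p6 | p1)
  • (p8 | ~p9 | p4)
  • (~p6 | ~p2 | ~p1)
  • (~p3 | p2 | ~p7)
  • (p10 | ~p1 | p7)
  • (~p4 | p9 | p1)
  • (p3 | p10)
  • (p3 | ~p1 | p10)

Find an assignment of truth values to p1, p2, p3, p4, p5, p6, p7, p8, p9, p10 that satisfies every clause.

p1 = F  p2 = T  p3 = T  p4 = T  p5 = T  p6 = T  p7 = T  p8 = T  p9 = T  p10 = F

Branch on p1: take p1 = False.
For the remaining variables, p2 = True, p3 = True, p4 = True, p5 = True, p6 = True, p7 = True, p8 = True, p9 = True, p10 = False works.
Every clause has at least one true literal under this assignment.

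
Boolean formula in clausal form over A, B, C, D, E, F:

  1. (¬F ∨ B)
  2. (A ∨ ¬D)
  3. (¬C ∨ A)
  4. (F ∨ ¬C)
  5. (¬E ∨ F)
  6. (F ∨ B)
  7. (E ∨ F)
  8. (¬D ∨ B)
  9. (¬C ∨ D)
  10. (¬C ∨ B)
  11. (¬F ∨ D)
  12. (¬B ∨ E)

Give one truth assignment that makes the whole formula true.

Pure literal: A appears only positively; assign A = True.
Pure literal: C appears only negated; assign C = False.
Try B = True.
  then E is forced to True.
  then F is forced to True.
  then D is forced to True.

A=True, B=True, C=False, D=True, E=True, F=True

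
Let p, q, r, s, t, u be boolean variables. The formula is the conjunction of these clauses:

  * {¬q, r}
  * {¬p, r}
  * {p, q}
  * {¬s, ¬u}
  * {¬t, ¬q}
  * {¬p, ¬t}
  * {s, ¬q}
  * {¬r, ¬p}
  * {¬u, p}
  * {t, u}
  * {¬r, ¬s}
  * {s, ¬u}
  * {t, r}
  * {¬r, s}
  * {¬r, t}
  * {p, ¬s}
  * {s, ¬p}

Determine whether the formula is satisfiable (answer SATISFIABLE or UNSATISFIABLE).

UNSATISFIABLE

p = True:
  propagation gives r=True; an empty clause results — contradiction.
p = False:
  propagation gives q=True, r=True, t=False; an empty clause results — contradiction.
Every branch closes, so no satisfying assignment exists.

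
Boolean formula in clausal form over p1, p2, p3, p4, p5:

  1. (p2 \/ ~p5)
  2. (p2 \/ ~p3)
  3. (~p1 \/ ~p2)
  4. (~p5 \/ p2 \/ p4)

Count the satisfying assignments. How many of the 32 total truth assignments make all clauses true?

Split on p2, then p5.
  p2=1, p5=1: remaining (p1,p3,p4) ∈ {(0,0,0); (0,0,1); (0,1,0); (0,1,1)} — 4.
  p2=1, p5=0: remaining (p1,p3,p4) ∈ {(0,0,0); (0,0,1); (0,1,0); (0,1,1)} — 4.
  p2=0, p5=1: a clause becomes empty — 0.
  p2=0, p5=0: remaining (p1,p3,p4) ∈ {(0,0,0); (0,0,1); (1,0,0); (1,0,1)} — 4.
Total: 4 + 4 + 0 + 4 = 12.

12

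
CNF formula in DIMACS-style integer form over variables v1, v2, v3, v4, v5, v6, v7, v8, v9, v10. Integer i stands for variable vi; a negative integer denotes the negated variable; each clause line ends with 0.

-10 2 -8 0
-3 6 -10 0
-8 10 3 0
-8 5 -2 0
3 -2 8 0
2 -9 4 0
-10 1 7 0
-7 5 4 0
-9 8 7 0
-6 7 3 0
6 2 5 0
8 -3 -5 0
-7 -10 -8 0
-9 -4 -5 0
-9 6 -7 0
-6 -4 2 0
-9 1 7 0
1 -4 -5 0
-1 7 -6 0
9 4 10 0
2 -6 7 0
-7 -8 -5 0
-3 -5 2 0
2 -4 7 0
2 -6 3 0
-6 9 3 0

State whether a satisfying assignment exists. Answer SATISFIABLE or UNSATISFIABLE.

SATISFIABLE

Try v1 = False.
Try v2 = False.
Set v3 = False and propagate.
  then v6 is forced to False.
  then v5 is forced to True.
  then v4 is forced to False.
  then v9 is forced to False.
  then v10 is forced to True.
  then v8 is forced to False.
  then v7 is forced to True.
So v1 = F, v2 = F, v3 = F, v4 = F, v5 = T, v6 = F, v7 = T, v8 = F, v9 = F, v10 = T is a satisfying assignment.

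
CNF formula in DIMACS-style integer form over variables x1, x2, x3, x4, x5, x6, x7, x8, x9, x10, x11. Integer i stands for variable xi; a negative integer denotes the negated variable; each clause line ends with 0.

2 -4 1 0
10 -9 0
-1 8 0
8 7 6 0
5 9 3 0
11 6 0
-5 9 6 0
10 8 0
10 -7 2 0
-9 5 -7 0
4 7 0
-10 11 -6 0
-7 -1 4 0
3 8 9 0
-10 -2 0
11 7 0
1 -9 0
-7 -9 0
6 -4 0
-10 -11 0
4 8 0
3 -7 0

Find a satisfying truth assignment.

x1=False, x2=True, x3=True, x4=False, x5=False, x6=True, x7=True, x8=True, x9=False, x10=False, x11=True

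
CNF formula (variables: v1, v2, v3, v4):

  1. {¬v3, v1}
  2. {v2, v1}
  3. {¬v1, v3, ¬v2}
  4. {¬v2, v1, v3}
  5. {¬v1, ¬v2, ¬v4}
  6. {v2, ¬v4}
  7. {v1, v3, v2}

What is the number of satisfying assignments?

3

The models are:
  v1=T v2=F v3=F v4=F
  v1=T v2=F v3=T v4=F
  v1=T v2=T v3=T v4=F
That's 3 in total.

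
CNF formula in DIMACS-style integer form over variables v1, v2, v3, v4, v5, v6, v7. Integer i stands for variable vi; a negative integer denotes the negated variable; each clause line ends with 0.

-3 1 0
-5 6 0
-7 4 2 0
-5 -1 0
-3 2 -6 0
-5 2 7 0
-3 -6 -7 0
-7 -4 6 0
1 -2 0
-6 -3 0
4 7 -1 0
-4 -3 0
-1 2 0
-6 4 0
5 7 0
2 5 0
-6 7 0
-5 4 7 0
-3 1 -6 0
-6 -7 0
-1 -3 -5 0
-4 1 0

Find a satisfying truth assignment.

v1 = True, v2 = True, v3 = True, v4 = False, v5 = False, v6 = False, v7 = True

Check each clause:
  1. (v1 || !v3) — v1 is true.
  2. (v6 || !v5) — !v5 is true.
  3. (!v7 || v2 || v4) — v2 is true.
  4. (!v5 || !v1) — !v5 is true.
  5. (v2 || !v6 || !v3) — !v6 is true.
  6. (!v5 || v2 || v7) — v2 is true.
  7. (!v3 || !v7 || !v6) — !v6 is true.
  8. (v6 || !v4 || !v7) — !v4 is true.
  9. (v1 || !v2) — v1 is true.
  10. (!v6 || !v3) — !v6 is true.
  11. (v7 || !v1 || v4) — v7 is true.
  12. (!v4 || !v3) — !v4 is true.
  13. (v2 || !v1) — v2 is true.
  14. (v4 || !v6) — !v6 is true.
  15. (v7 || v5) — v7 is true.
  16. (v2 || v5) — v2 is true.
  17. (!v6 || v7) — !v6 is true.
  18. (!v5 || v4 || v7) — !v5 is true.
  19. (v1 || !v6 || !v3) — v1 is true.
  20. (!v7 || !v6) — !v6 is true.
  21. (!v3 || !v1 || !v5) — !v5 is true.
  22. (v1 || !v4) — v1 is true.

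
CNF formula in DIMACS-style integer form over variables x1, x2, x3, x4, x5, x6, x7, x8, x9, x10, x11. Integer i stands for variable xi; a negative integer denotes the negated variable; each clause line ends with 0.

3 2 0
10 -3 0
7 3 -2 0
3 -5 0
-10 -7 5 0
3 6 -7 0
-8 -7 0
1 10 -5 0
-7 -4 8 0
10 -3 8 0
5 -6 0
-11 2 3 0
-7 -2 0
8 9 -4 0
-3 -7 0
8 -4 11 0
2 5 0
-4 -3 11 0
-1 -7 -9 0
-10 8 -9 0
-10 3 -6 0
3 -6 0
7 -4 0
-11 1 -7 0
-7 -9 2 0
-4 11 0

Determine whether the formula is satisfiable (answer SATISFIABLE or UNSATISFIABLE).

SATISFIABLE

Pure literal: x4 appears only negated; assign x4 = False.
Set x1 = True and propagate.
Branch on x2: take x2 = True.
  then x7 is forced to False.
  then x3 is forced to True.
  then x10 is forced to True.
Set x5 = True and propagate.
For the remaining variables, x6 = False, x8 = True, x9 = False, x11 = True works.
So x1=T, x2=T, x3=T, x4=F, x5=T, x6=F, x7=F, x8=T, x9=F, x10=T, x11=T is a satisfying assignment.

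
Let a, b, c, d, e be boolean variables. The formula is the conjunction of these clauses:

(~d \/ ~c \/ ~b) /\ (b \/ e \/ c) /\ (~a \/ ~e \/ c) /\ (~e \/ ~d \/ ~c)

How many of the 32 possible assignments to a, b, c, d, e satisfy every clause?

Case analysis on c and e:
  c=T, e=T: remaining (a,b,d) ∈ {(F,F,F); (F,T,F); (T,F,F); (T,T,F)} — 4.
  c=T, e=F: a free; 3 ways for (b,d) × 2^1 = 6.
  c=F, e=T: remaining (a,b,d) ∈ {(F,F,F); (F,F,T); (F,T,F); (F,T,T)} — 4.
  c=F, e=F: remaining (a,b,d) ∈ {(F,T,F); (F,T,T); (T,T,F); (T,T,T)} — 4.
Total: 4 + 6 + 4 + 4 = 18.

18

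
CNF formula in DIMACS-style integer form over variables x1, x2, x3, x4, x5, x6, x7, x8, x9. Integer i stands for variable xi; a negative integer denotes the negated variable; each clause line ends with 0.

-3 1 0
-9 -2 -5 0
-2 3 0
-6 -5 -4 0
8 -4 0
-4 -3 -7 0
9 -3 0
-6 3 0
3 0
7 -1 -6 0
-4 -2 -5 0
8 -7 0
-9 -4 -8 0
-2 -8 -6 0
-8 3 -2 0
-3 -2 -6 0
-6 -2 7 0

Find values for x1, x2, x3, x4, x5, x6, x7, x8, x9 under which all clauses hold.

x1=T, x2=F, x3=T, x4=F, x5=T, x6=F, x7=F, x8=F, x9=T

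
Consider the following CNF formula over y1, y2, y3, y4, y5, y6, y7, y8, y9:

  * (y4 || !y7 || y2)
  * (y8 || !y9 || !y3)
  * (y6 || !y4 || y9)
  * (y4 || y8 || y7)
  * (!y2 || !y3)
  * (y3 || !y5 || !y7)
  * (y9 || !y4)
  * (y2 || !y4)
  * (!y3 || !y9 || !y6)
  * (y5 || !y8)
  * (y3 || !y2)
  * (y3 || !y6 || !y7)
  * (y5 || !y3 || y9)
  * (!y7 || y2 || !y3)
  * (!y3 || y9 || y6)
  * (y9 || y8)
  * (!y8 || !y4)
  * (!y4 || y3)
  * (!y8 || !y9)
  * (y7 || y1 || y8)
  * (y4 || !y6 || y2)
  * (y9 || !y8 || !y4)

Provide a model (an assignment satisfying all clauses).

Set y1 = False and propagate.
Set y2 = False and propagate.
  then y4 is forced to False.
  then y7 is forced to False.
  then y8 is forced to True.
  then y5 is forced to True.
  then y9 is forced to False.
  then y6 is forced to False.
  then y3 is forced to False.
Every clause has at least one true literal under this assignment.
Check each clause:
  1. (y4 || y2 || !y7) — !y7 is true.
  2. (!y9 || !y3 || y8) — y8 is true.
  3. (y6 || y9 || !y4) — !y4 is true.
  4. (y8 || y4 || y7) — y8 is true.
  5. (!y2 || !y3) — !y3 is true.
  6. (!y7 || y3 || !y5) — !y7 is true.
  7. (!y4 || y9) — !y4 is true.
  8. (!y4 || y2) — !y4 is true.
  9. (!y3 || !y9 || !y6) — !y6 is true.
  10. (y5 || !y8) — y5 is true.
  11. (y3 || !y2) — !y2 is true.
  12. (!y7 || !y6 || y3) — !y7 is true.
  13. (y9 || !y3 || y5) — !y3 is true.
  14. (!y3 || y2 || !y7) — !y7 is true.
  15. (y6 || y9 || !y3) — !y3 is true.
  16. (y9 || y8) — y8 is true.
  17. (!y8 || !y4) — !y4 is true.
  18. (y3 || !y4) — !y4 is true.
  19. (!y9 || !y8) — !y9 is true.
  20. (y7 || y1 || y8) — y8 is true.
  21. (y4 || y2 || !y6) — !y6 is true.
  22. (!y4 || !y8 || y9) — !y4 is true.

y1=False  y2=False  y3=False  y4=False  y5=True  y6=False  y7=False  y8=True  y9=False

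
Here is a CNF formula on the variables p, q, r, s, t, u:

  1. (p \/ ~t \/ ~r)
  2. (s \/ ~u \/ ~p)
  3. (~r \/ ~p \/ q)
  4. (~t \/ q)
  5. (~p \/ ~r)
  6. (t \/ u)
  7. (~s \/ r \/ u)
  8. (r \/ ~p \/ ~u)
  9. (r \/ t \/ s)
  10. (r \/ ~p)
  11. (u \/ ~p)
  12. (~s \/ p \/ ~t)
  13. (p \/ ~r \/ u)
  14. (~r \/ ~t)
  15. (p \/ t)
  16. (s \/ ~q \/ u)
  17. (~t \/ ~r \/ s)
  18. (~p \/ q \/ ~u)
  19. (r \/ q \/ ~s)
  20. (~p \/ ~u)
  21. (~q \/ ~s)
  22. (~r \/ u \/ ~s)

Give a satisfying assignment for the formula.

p = F, q = T, r = F, s = F, t = T, u = T

Try p = False.
  then t is forced to True.
  then r is forced to False.
  then q is forced to True.
  then s is forced to False.
  then u is forced to True.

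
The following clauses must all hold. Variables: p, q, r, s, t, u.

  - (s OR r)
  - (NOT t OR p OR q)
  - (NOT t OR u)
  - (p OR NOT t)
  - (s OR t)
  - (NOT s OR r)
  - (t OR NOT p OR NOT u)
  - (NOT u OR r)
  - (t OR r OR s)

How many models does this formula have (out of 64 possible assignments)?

Split on t, then r.
  t=1, r=1: remaining (p,q,s,u) ∈ {(1,0,0,1); (1,0,1,1); (1,1,0,1); (1,1,1,1)} — 4.
  t=1, r=0: a clause becomes empty — 0.
  t=0, r=1: q free; 3 ways for (p,s,u) × 2^1 = 6.
  t=0, r=0: a clause becomes empty — 0.
Total: 4 + 0 + 6 + 0 = 10.

10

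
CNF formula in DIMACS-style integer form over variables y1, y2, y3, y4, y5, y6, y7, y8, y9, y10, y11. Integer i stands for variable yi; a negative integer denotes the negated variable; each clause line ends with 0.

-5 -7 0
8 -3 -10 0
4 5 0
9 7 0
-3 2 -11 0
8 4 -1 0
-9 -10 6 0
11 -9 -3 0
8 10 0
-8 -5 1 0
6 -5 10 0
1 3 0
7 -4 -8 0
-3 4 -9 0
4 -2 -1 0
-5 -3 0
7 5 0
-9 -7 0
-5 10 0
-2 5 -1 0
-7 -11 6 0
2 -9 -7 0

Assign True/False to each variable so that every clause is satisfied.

y1=True, y2=True, y3=False, y4=True, y5=True, y6=True, y7=False, y8=False, y9=True, y10=True, y11=True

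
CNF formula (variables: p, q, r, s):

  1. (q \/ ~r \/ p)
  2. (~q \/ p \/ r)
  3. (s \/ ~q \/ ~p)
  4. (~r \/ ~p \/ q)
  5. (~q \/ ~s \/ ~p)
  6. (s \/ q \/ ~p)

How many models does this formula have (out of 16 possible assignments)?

Satisfying assignments:
  p=0 q=0 r=0 s=0
  p=0 q=0 r=0 s=1
  p=0 q=1 r=1 s=0
  p=0 q=1 r=1 s=1
  p=1 q=0 r=0 s=1
Count: 5.

5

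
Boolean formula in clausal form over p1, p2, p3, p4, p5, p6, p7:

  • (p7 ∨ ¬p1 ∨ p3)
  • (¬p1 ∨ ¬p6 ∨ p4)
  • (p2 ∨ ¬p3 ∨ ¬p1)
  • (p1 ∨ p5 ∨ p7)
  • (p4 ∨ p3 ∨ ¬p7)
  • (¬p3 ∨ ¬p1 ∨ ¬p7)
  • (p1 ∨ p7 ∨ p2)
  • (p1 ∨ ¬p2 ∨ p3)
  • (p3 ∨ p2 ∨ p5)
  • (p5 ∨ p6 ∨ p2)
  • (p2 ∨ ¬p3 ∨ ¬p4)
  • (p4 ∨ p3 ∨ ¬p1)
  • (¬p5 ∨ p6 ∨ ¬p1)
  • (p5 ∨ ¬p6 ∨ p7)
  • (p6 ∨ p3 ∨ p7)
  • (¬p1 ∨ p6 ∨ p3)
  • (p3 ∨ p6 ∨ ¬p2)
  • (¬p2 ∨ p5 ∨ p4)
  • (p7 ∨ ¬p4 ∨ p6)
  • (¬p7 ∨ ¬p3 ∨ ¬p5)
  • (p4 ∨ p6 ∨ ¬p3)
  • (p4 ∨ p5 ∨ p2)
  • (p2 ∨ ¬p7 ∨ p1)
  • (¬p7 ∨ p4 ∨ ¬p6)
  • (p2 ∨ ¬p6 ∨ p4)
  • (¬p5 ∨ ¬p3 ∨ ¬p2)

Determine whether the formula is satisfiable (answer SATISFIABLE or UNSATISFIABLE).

Set p1 = False and propagate.
Set p2 = True and propagate.
  then p3 is forced to True.
  then p5 is forced to False.
  then p7 is forced to True.
  then p4 is forced to True.
p6 is now unconstrained; take p6 = False.
So p1=False, p2=True, p3=True, p4=True, p5=False, p6=False, p7=True is a satisfying assignment.

SATISFIABLE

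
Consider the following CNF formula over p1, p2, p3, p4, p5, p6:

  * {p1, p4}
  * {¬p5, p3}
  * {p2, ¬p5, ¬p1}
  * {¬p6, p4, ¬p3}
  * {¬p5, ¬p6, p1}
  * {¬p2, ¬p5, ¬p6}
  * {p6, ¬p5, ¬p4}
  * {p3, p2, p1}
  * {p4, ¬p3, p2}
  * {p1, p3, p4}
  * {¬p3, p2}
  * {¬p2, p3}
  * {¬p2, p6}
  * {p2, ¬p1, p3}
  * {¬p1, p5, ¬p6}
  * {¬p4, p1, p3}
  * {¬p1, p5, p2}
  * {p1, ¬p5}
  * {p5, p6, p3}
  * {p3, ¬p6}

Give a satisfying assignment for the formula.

p1=False, p2=True, p3=True, p4=True, p5=False, p6=True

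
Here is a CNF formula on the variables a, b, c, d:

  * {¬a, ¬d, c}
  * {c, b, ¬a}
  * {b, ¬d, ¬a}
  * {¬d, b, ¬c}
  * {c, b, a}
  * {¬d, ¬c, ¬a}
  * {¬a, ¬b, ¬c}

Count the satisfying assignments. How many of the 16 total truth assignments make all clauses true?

Case analysis on a and c:
  a=T, c=T: remaining (b,d) ∈ {(F,F)} — 1.
  a=T, c=F: remaining (b,d) ∈ {(T,F)} — 1.
  a=F, c=T: remaining (b,d) ∈ {(F,F); (T,F); (T,T)} — 3.
  a=F, c=F: remaining (b,d) ∈ {(T,F); (T,T)} — 2.
Total: 1 + 1 + 3 + 2 = 7.

7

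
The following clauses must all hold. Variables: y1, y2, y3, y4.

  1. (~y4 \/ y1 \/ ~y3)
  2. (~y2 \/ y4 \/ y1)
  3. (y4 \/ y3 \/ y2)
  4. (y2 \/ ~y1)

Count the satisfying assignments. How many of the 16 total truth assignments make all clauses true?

Split on y1, then y2.
  y1=T, y2=T: remaining (y3,y4) ∈ {(F,F); (F,T); (T,F); (T,T)} — 4.
  y1=T, y2=F: a clause becomes empty — 0.
  y1=F, y2=T: remaining (y3,y4) ∈ {(F,T)} — 1.
  y1=F, y2=F: remaining (y3,y4) ∈ {(F,T); (T,F)} — 2.
Total: 4 + 0 + 1 + 2 = 7.

7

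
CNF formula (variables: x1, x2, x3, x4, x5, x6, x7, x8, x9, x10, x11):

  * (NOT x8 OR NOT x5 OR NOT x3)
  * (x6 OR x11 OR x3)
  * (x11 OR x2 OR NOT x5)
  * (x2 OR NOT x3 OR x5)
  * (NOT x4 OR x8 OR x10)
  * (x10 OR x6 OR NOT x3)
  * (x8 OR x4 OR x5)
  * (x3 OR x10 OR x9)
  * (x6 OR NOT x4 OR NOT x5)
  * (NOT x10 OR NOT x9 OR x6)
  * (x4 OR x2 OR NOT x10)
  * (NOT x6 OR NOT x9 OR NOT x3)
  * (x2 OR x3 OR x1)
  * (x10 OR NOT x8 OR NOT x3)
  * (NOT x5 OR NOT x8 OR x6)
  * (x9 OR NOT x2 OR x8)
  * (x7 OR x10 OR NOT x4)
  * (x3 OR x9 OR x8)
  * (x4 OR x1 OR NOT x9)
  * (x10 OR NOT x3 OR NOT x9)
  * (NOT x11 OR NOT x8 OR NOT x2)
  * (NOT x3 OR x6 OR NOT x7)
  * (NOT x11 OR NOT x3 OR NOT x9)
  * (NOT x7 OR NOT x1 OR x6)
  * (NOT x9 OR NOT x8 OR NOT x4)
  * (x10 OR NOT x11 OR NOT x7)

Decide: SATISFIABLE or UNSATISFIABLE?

SATISFIABLE

Set x1 = False and propagate.
The remaining clauses are satisfied by x2 = False, x3 = True, x4 = True, x5 = True, x6 = True, x7 = False, x8 = False, x9 = False, x10 = True, x11 = True.
So x1=False  x2=False  x3=True  x4=True  x5=True  x6=True  x7=False  x8=False  x9=False  x10=True  x11=True is a satisfying assignment.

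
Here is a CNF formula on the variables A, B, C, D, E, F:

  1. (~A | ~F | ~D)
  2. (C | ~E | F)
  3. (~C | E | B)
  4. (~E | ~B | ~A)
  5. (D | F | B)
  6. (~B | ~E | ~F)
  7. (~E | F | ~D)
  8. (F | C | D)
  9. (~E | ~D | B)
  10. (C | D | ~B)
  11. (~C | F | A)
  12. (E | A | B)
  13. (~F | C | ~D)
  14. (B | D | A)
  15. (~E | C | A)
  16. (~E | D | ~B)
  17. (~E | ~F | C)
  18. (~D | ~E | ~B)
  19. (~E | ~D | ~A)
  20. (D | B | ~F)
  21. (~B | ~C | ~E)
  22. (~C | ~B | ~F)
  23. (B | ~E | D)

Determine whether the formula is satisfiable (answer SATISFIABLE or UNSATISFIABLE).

SATISFIABLE

Try A = True.
Branch on B: take B = True.
  then E is forced to False.
Set C = False and propagate.
  then D is forced to True.
  then F is forced to False.
So A=True, B=True, C=False, D=True, E=False, F=False is a satisfying assignment.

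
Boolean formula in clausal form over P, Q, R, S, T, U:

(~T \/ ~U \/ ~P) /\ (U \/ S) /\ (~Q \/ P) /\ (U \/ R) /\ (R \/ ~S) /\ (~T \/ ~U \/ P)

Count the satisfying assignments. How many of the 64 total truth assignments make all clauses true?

15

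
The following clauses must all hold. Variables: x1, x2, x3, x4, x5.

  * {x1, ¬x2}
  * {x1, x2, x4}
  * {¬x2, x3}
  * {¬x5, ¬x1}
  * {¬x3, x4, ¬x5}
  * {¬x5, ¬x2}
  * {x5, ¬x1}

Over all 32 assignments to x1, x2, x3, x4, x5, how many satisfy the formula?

4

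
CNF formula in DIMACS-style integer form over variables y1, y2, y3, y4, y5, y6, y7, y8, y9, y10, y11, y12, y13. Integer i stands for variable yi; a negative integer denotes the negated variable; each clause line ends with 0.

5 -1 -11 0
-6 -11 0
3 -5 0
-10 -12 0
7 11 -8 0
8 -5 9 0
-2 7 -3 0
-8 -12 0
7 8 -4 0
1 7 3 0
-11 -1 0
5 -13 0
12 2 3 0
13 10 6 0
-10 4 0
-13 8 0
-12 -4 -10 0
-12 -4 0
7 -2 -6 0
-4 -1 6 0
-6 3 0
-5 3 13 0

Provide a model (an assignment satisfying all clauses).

Pure literal: y7 appears only positively; assign y7 = True.
y9 occurs only positively in the remaining clauses — set y9 = True.
Try y1 = True.
  then y11 is forced to False.
For the remaining variables, y2 = False, y3 = True, y4 = True, y5 = False, y6 = True, y8 = False, y10 = True, y12 = False, y13 = False works.
Every clause has at least one true literal under this assignment.
Check each clause:
  1. (NOT y1 OR NOT y11 OR y5) — NOT y11 is true.
  2. (NOT y6 OR NOT y11) — NOT y11 is true.
  3. (NOT y5 OR y3) — y3 is true.
  4. (NOT y10 OR NOT y12) — NOT y12 is true.
  5. (y7 OR NOT y8 OR y11) — NOT y8 is true.
  6. (y8 OR y9 OR NOT y5) — y9 is true.
  7. (NOT y3 OR NOT y2 OR y7) — NOT y2 is true.
  8. (NOT y12 OR NOT y8) — NOT y8 is true.
  9. (NOT y4 OR y7 OR y8) — y7 is true.
  10. (y1 OR y7 OR y3) — y1 is true.
  11. (NOT y1 OR NOT y11) — NOT y11 is true.
  12. (y5 OR NOT y13) — NOT y13 is true.
  13. (y3 OR y12 OR y2) — y3 is true.
  14. (y6 OR y13 OR y10) — y10 is true.
  15. (NOT y10 OR y4) — y4 is true.
  16. (y8 OR NOT y13) — NOT y13 is true.
  17. (NOT y4 OR NOT y12 OR NOT y10) — NOT y12 is true.
  18. (NOT y4 OR NOT y12) — NOT y12 is true.
  19. (NOT y2 OR NOT y6 OR y7) — NOT y2 is true.
  20. (NOT y4 OR NOT y1 OR y6) — y6 is true.
  21. (y3 OR NOT y6) — y3 is true.
  22. (NOT y5 OR y13 OR y3) — y3 is true.

y1=T  y2=F  y3=T  y4=T  y5=F  y6=T  y7=T  y8=F  y9=T  y10=T  y11=F  y12=F  y13=F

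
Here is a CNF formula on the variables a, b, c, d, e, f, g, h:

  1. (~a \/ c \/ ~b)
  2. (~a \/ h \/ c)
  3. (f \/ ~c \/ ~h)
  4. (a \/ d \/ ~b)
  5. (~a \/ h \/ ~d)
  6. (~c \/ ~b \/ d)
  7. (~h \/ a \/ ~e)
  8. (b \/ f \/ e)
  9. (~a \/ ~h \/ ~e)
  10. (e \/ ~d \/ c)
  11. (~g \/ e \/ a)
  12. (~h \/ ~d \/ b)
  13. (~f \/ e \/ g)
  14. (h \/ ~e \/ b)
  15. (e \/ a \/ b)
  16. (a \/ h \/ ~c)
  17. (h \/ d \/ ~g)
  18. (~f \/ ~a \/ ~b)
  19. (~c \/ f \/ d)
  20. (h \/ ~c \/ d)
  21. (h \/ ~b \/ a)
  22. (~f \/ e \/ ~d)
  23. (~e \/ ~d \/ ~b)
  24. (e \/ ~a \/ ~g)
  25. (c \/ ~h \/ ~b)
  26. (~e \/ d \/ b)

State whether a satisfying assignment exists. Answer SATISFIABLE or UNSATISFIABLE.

a = True:
  d = True:
    propagation gives h=True, e=False, c=True, f=True; an empty clause results — contradiction.
  d = False:
    b = True:
      propagation gives c=True; contradiction.
    b = False:
      propagation gives e=False, f=True, g=True; contradiction.
a = False:
  b = True:
    propagation gives d=True, h=True, e=False, c=True; an empty clause results — contradiction.
  b = False:
    propagation gives e=True, h=False; an empty clause results — contradiction.
Every branch closes, so no satisfying assignment exists.

UNSATISFIABLE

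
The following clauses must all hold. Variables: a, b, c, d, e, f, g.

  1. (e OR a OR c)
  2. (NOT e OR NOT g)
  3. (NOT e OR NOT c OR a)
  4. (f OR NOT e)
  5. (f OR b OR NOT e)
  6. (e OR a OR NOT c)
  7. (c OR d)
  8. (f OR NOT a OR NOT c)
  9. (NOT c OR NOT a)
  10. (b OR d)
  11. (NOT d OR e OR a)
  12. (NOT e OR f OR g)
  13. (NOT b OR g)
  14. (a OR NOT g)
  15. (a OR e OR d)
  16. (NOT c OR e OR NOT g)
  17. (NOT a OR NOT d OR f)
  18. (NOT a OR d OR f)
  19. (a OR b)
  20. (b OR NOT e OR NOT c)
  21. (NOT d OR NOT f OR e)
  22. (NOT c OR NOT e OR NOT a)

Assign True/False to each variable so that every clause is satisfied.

a=1, b=0, c=0, d=1, e=1, f=1, g=0

Check each clause:
  1. (a OR e OR c) — a is true.
  2. (NOT g OR NOT e) — NOT g is true.
  3. (NOT c OR a OR NOT e) — a is true.
  4. (f OR NOT e) — f is true.
  5. (f OR b OR NOT e) — f is true.
  6. (NOT c OR e OR a) — a is true.
  7. (d OR c) — d is true.
  8. (NOT c OR f OR NOT a) — NOT c is true.
  9. (NOT a OR NOT c) — NOT c is true.
  10. (d OR b) — d is true.
  11. (e OR a OR NOT d) — a is true.
  12. (g OR f OR NOT e) — f is true.
  13. (g OR NOT b) — NOT b is true.
  14. (NOT g OR a) — a is true.
  15. (a OR e OR d) — a is true.
  16. (e OR NOT g OR NOT c) — NOT c is true.
  17. (NOT d OR f OR NOT a) — f is true.
  18. (d OR NOT a OR f) — d is true.
  19. (b OR a) — a is true.
  20. (NOT e OR NOT c OR b) — NOT c is true.
  21. (NOT d OR NOT f OR e) — e is true.
  22. (NOT c OR NOT e OR NOT a) — NOT c is true.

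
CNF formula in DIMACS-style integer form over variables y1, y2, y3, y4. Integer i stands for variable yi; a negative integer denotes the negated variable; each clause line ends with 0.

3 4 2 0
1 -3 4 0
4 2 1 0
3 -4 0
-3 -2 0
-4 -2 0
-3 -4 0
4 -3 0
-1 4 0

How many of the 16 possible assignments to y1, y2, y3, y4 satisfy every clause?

1

Satisfying assignments:
  y1=0 y2=1 y3=0 y4=0
That's 1 in total.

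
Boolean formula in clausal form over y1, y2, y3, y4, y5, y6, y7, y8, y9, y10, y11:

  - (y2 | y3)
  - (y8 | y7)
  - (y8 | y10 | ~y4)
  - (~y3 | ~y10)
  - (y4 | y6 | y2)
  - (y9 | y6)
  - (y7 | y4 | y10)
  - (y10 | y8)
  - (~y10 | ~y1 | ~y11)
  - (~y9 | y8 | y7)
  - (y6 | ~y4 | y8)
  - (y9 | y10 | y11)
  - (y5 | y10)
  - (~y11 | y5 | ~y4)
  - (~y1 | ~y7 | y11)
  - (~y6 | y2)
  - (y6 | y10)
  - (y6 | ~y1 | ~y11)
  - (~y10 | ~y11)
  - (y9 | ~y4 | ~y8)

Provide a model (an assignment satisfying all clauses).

y1=F, y2=T, y3=F, y4=F, y5=F, y6=T, y7=F, y8=T, y9=F, y10=T, y11=F

Check each clause:
  1. (y3 | y2) — y2 is true.
  2. (y7 | y8) — y8 is true.
  3. (y8 | y10 | ~y4) — y8 is true.
  4. (~y10 | ~y3) — ~y3 is true.
  5. (y4 | y6 | y2) — y2 is true.
  6. (y9 | y6) — y6 is true.
  7. (y7 | y4 | y10) — y10 is true.
  8. (y8 | y10) — y8 is true.
  9. (~y10 | ~y11 | ~y1) — ~y11 is true.
  10. (~y9 | y7 | y8) — y8 is true.
  11. (y6 | y8 | ~y4) — y8 is true.
  12. (y11 | y10 | y9) — y10 is true.
  13. (y5 | y10) — y10 is true.
  14. (y5 | ~y4 | ~y11) — ~y11 is true.
  15. (~y7 | ~y1 | y11) — ~y7 is true.
  16. (~y6 | y2) — y2 is true.
  17. (y6 | y10) — y10 is true.
  18. (~y11 | ~y1 | y6) — ~y11 is true.
  19. (~y10 | ~y11) — ~y11 is true.
  20. (~y8 | ~y4 | y9) — ~y4 is true.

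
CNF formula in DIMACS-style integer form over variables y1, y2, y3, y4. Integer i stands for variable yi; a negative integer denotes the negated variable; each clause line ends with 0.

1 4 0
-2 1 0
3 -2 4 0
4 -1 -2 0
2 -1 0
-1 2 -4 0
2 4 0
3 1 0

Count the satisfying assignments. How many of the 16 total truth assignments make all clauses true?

Satisfying assignments:
  y1=0 y2=0 y3=1 y4=1
  y1=1 y2=1 y3=0 y4=1
  y1=1 y2=1 y3=1 y4=1
That's 3 in total.

3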